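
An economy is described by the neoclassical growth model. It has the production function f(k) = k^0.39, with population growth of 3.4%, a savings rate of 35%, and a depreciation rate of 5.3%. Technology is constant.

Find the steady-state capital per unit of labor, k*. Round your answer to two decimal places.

k* ≈ 9.80

In steady state, investment equals break-even investment: s·k^α = (n + δ)·k.
Dividing both sides by k: k^(1−α) = s / (n + δ).
k^0.61 = 0.35 / (0.034 + 0.053) = 0.35 / 0.087 = 4.0230
k* = 4.0230^(1/0.61) ≈ 9.7964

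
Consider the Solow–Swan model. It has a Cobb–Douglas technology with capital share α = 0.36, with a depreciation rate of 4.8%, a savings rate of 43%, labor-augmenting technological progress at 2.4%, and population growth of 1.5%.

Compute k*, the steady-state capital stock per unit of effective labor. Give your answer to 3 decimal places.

k* = 12.142

In steady state, investment equals break-even investment: s·k^α = (n + g + δ)·k.
Dividing both sides by k: k^(1−α) = s / (n + g + δ).
k^0.64 = 0.43 / (0.015 + 0.024 + 0.048) = 0.43 / 0.087 = 4.9425
k* = 4.9425^(1/0.64) ≈ 12.1420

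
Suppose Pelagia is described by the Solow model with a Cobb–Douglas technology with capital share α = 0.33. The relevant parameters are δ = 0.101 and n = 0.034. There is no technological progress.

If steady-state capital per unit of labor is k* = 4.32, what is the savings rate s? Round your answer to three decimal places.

Steady state requires s·f(k) = (n + δ)·k, i.e. s·k^α = (n + δ)·k.
So s / (n + δ) = (k*)^(1−α) = 4.32^0.67 = 2.6655.
Therefore s = 2.6655 × (n + δ) = 2.6655 × 0.135 = 0.3598.

s ≈ 0.360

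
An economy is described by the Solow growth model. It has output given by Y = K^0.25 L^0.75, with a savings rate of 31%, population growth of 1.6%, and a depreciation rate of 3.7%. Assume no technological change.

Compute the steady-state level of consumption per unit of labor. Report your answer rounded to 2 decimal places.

c* = 1.24

In steady state, investment equals break-even investment: s·k^α = (n + δ)·k.
Dividing both sides by k: k^(1−α) = s / (n + δ).
k^0.75 = 0.31 / (0.016 + 0.037) = 0.31 / 0.053 = 5.8491
k* = 5.8491^(1/0.75) ≈ 10.5387
y* = (k*)^α = 10.5387^0.25 ≈ 1.8018
c* = (1 − s)·y* = (1 − 0.31) × 1.8018 ≈ 1.2432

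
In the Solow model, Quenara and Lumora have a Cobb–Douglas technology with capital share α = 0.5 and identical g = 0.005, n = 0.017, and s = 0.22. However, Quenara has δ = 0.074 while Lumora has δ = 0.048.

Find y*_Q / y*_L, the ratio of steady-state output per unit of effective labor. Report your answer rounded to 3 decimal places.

Steady-state y* = [s/(n + g + δ)]^(α/(1−α)), so the ratio is [ (s_Q/(n + g + δ)_Q) / (s_L/(n + g + δ)_L) ]^1.
s_Q/(n + g + δ)_Q = 0.22/0.096 = 2.2917; s_L/(n + g + δ)_L = 0.22/0.070 = 3.1429.
Ratio = (2.2917/3.1429)^1 = 0.7292^1 ≈ 0.7292

y*_Q / y*_L ≈ 0.729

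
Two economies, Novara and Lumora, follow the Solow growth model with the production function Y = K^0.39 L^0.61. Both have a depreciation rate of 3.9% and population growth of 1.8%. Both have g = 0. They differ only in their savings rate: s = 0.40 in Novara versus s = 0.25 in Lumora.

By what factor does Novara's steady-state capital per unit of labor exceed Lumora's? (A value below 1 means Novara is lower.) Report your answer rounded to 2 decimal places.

Steady-state k* = [s/(n + δ)]^(1/(1−α)), so the ratio is [ (s_N/(n + δ)_N) / (s_L/(n + δ)_L) ]^1.6393.
s_N/(n + δ)_N = 0.40/0.057 = 7.0175; s_L/(n + δ)_L = 0.25/0.057 = 4.3860.
Ratio = (7.0175/4.3860)^1.6393 = 1.6000^1.6393 ≈ 2.1608

k*_N / k*_L ≈ 2.16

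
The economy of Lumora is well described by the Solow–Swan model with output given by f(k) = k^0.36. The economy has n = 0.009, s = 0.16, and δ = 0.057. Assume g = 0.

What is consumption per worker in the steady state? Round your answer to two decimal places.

In steady state, investment equals break-even investment: s·k^α = (n + δ)·k.
Dividing both sides by k: k^(1−α) = s / (n + δ).
k^0.64 = 0.16 / (0.009 + 0.057) = 0.16 / 0.066 = 2.4242
k* = 2.4242^(1/0.64) ≈ 3.9892
y* = (k*)^α = 3.9892^0.36 ≈ 1.6456
c* = (1 − s)·y* = (1 − 0.16) × 1.6456 ≈ 1.3823

c* ≈ 1.38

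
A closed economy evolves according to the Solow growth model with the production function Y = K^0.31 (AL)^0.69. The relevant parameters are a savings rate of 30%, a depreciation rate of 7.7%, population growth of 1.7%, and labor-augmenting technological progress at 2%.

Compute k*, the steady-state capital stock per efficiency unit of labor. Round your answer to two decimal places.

k* = 4.06

In steady state, investment equals break-even investment: s·k^α = (n + g + δ)·k.
Dividing both sides by k: k^(1−α) = s / (n + g + δ).
k^0.69 = 0.30 / (0.017 + 0.020 + 0.077) = 0.30 / 0.114 = 2.6316
k* = 2.6316^(1/0.69) ≈ 4.0646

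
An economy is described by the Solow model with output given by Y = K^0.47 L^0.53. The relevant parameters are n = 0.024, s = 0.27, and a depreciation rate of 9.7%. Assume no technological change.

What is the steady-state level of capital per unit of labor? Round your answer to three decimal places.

Steady state requires s·f(k) = (n + δ)·k, i.e. s·k^α = (n + δ)·k.
Dividing both sides by k: k^(1−α) = s / (n + δ).
k^0.53 = 0.27 / (0.024 + 0.097) = 0.27 / 0.121 = 2.2314
k* = 2.2314^(1/0.53) ≈ 4.5467

k* = 4.547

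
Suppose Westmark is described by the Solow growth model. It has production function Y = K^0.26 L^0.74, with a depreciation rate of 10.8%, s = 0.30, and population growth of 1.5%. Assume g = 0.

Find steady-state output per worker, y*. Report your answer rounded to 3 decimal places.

At the steady state, Δk = 0, so s·k^α = (n + δ)·k.
Rearranging, k^(1−α) = s / (n + δ).
k^0.74 = 0.30 / (0.015 + 0.108) = 0.30 / 0.123 = 2.4390
k* = 2.4390^(1/0.74) ≈ 3.3363
y* = (k*)^α = 3.3363^0.26 ≈ 1.3679

y* ≈ 1.368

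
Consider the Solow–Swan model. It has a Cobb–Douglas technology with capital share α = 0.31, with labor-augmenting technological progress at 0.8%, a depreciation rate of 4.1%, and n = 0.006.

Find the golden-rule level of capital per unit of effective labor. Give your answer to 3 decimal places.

The golden rule sets f'(k) = n + g + δ, i.e. α·k^(α−1) = n + g + δ.
So k^(1−α) = α / (n + g + δ) = 0.31 / 0.055 = 5.6364.
k_gold = 5.6364^(1/0.69) ≈ 12.2577

k_gold ≈ 12.258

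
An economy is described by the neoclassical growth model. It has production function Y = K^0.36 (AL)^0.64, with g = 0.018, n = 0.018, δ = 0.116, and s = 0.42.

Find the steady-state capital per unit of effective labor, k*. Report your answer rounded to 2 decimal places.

k* ≈ 4.89

Steady state requires s·f(k) = (n + g + δ)·k, i.e. s·k^α = (n + g + δ)·k.
Dividing both sides by k: k^(1−α) = s / (n + g + δ).
k^0.64 = 0.42 / (0.018 + 0.018 + 0.116) = 0.42 / 0.152 = 2.7632
k* = 2.7632^(1/0.64) ≈ 4.8945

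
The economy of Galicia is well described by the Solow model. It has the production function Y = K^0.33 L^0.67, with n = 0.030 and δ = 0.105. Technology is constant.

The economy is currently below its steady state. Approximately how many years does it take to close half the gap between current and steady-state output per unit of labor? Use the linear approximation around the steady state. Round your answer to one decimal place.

Near the steady state the convergence rate is λ = (1 − α)(n + δ).
λ = (1 − 0.33) × 0.135 = 0.67 × 0.135 = 0.09045
Half-life = ln 2 / λ = 0.6931 / 0.09045 ≈ 7.66 years

t_½ ≈ 7.7 years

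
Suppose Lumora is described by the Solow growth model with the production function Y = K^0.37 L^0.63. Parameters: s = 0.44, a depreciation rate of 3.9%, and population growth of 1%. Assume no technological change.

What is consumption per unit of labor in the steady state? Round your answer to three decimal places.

c* ≈ 2.033

In steady state, investment equals break-even investment: s·k^α = (n + δ)·k.
Dividing both sides by k: k^(1−α) = s / (n + δ).
k^0.63 = 0.44 / (0.010 + 0.039) = 0.44 / 0.049 = 8.9796
k* = 8.9796^(1/0.63) ≈ 32.5916
y* = (k*)^α = 32.5916^0.37 ≈ 3.6295
c* = (1 − s)·y* = (1 − 0.44) × 3.6295 ≈ 2.0325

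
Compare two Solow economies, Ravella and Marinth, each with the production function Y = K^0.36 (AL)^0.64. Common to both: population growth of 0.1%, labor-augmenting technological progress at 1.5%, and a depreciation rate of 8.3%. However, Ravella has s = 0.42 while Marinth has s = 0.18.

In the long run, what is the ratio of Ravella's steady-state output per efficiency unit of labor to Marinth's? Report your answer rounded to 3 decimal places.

Steady-state y* = [s/(n + g + δ)]^(α/(1−α)), so the ratio is [ (s_R/(n + g + δ)_R) / (s_M/(n + g + δ)_M) ]^0.5625.
s_R/(n + g + δ)_R = 0.42/0.099 = 4.2424; s_M/(n + g + δ)_M = 0.18/0.099 = 1.8182.
Ratio = (4.2424/1.8182)^0.5625 = 2.3333^0.5625 ≈ 1.6106

ratio ≈ 1.611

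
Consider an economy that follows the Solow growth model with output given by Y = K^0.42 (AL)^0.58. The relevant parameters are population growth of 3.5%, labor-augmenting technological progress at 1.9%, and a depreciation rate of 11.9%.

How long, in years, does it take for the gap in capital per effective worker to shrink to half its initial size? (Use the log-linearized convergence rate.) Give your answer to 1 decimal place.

Near the steady state the convergence rate is λ = (1 − α)(n + g + δ).
λ = (1 − 0.42) × 0.173 = 0.58 × 0.173 = 0.10034
Half-life = ln 2 / λ = 0.6931 / 0.10034 ≈ 6.91 years

about 6.9 years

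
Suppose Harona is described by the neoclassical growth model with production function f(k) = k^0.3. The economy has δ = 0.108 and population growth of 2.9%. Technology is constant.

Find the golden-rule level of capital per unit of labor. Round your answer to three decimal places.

k_gold ≈ 3.064

The golden rule sets f'(k) = n + δ, i.e. α·k^(α−1) = n + δ.
So k^(1−α) = α / (n + δ) = 0.3 / 0.137 = 2.1898.
k_gold = 2.1898^(1/0.7) ≈ 3.0640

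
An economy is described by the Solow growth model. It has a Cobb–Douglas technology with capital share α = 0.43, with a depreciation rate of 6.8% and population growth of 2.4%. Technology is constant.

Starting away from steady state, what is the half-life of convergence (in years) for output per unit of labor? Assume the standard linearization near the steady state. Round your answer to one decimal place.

about 13.2 years

Near the steady state the convergence rate is λ = (1 − α)(n + δ).
λ = (1 − 0.43) × 0.092 = 0.57 × 0.092 = 0.05244
Half-life = ln 2 / λ = 0.6931 / 0.05244 ≈ 13.22 years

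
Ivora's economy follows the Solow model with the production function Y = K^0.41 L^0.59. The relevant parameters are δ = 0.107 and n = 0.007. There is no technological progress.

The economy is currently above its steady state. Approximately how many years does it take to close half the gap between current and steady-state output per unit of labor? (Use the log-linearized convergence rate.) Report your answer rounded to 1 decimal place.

Near the steady state the convergence rate is λ = (1 − α)(n + δ).
λ = (1 − 0.41) × 0.114 = 0.59 × 0.114 = 0.06726
Half-life = ln 2 / λ = 0.6931 / 0.06726 ≈ 10.30 years

about 10.3 years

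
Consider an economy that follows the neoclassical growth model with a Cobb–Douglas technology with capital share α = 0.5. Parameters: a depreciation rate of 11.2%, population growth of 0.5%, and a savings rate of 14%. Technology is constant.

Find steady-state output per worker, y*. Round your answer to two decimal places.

y* = 1.20

Steady state requires s·f(k) = (n + δ)·k, i.e. s·k^α = (n + δ)·k.
Rearranging, k^(1−α) = s / (n + δ).
k^0.5 = 0.14 / (0.005 + 0.112) = 0.14 / 0.117 = 1.1966
k* = 1.1966^(1/0.5) ≈ 1.4319
y* = (k*)^α = 1.4319^0.5 ≈ 1.1966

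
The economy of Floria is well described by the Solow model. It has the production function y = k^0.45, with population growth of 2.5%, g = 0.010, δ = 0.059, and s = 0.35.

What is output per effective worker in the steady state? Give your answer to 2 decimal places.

In steady state, investment equals break-even investment: s·k^α = (n + g + δ)·k.
Rearranging, k^(1−α) = s / (n + g + δ).
k^0.55 = 0.35 / (0.025 + 0.010 + 0.059) = 0.35 / 0.094 = 3.7234
k* = 3.7234^(1/0.55) ≈ 10.9162
y* = (k*)^α = 10.9162^0.45 ≈ 2.9318

y* = 2.93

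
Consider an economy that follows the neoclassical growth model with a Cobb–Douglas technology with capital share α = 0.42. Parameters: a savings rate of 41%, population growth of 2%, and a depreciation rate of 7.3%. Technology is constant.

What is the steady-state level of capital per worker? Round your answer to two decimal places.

k* ≈ 12.91

Steady state requires s·f(k) = (n + δ)·k, i.e. s·k^α = (n + δ)·k.
Rearranging, k^(1−α) = s / (n + δ).
k^0.58 = 0.41 / (0.020 + 0.073) = 0.41 / 0.093 = 4.4086
k* = 4.4086^(1/0.58) ≈ 12.9081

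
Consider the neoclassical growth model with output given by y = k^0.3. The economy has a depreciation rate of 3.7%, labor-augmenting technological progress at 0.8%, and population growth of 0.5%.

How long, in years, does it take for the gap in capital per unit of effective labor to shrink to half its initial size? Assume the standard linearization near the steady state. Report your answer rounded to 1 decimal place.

half-life ≈ 19.8 years

Near the steady state the convergence rate is λ = (1 − α)(n + g + δ).
λ = (1 − 0.3) × 0.050 = 0.7 × 0.050 = 0.0350
Half-life = ln 2 / λ = 0.6931 / 0.0350 ≈ 19.80 years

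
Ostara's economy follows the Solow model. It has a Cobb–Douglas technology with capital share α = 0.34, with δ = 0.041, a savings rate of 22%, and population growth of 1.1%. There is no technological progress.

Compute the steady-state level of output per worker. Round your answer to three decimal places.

y* = 2.102

Steady state requires s·f(k) = (n + δ)·k, i.e. s·k^α = (n + δ)·k.
Rearranging, k^(1−α) = s / (n + δ).
k^0.66 = 0.22 / (0.011 + 0.041) = 0.22 / 0.052 = 4.2308
k* = 4.2308^(1/0.66) ≈ 8.8946
y* = (k*)^α = 8.8946^0.34 ≈ 2.1023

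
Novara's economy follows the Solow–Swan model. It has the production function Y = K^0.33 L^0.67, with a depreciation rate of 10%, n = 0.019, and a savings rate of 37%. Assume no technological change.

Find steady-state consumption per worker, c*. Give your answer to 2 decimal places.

c* ≈ 1.10

In steady state, investment equals break-even investment: s·k^α = (n + δ)·k.
Rearranging, k^(1−α) = s / (n + δ).
k^0.67 = 0.37 / (0.019 + 0.100) = 0.37 / 0.119 = 3.1092
k* = 3.1092^(1/0.67) ≈ 5.4362
y* = (k*)^α = 5.4362^0.33 ≈ 1.7484
c* = (1 − s)·y* = (1 − 0.37) × 1.7484 ≈ 1.1015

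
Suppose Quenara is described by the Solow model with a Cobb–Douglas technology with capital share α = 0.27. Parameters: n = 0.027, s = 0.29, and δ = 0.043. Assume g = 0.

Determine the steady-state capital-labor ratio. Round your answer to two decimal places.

At the steady state, Δk = 0, so s·k^α = (n + δ)·k.
Dividing both sides by k: k^(1−α) = s / (n + δ).
k^0.73 = 0.29 / (0.027 + 0.043) = 0.29 / 0.070 = 4.1429
k* = 4.1429^(1/0.73) ≈ 7.0085

k* ≈ 7.01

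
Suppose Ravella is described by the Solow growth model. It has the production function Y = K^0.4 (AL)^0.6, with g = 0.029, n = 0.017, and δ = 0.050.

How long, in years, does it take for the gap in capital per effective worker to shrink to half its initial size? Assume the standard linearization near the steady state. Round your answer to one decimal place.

about 12.0 years

Near the steady state the convergence rate is λ = (1 − α)(n + g + δ).
λ = (1 − 0.4) × 0.096 = 0.6 × 0.096 = 0.0576
Half-life = ln 2 / λ = 0.6931 / 0.0576 ≈ 12.03 years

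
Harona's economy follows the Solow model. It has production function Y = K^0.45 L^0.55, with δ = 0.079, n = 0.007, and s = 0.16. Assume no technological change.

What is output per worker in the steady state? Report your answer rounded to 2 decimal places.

y* ≈ 1.66

In steady state, investment equals break-even investment: s·k^α = (n + δ)·k.
Rearranging, k^(1−α) = s / (n + δ).
k^0.55 = 0.16 / (0.007 + 0.079) = 0.16 / 0.086 = 1.8605
k* = 1.8605^(1/0.55) ≈ 3.0920
y* = (k*)^α = 3.0920^0.45 ≈ 1.6619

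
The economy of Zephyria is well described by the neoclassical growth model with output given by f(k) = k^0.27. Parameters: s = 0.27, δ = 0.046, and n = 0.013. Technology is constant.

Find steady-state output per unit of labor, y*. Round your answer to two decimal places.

y* ≈ 1.76

In steady state, investment equals break-even investment: s·k^α = (n + δ)·k.
Dividing both sides by k: k^(1−α) = s / (n + δ).
k^0.73 = 0.27 / (0.013 + 0.046) = 0.27 / 0.059 = 4.5763
k* = 4.5763^(1/0.73) ≈ 8.0318
y* = (k*)^α = 8.0318^0.27 ≈ 1.7551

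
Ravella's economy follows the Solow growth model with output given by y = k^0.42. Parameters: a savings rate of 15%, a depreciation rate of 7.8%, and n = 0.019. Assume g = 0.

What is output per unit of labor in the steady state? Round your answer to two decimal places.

y* = 1.37

In steady state, investment equals break-even investment: s·k^α = (n + δ)·k.
Rearranging, k^(1−α) = s / (n + δ).
k^0.58 = 0.15 / (0.019 + 0.078) = 0.15 / 0.097 = 1.5464
k* = 1.5464^(1/0.58) ≈ 2.1204
y* = (k*)^α = 2.1204^0.42 ≈ 1.3712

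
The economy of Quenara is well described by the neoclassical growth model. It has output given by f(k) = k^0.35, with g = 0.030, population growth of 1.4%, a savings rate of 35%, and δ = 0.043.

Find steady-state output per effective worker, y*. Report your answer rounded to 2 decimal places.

At the steady state, Δk = 0, so s·k^α = (n + g + δ)·k.
Dividing both sides by k: k^(1−α) = s / (n + g + δ).
k^0.65 = 0.35 / (0.014 + 0.030 + 0.043) = 0.35 / 0.087 = 4.0230
k* = 4.0230^(1/0.65) ≈ 8.5129
y* = (k*)^α = 8.5129^0.35 ≈ 2.1161

y* = 2.12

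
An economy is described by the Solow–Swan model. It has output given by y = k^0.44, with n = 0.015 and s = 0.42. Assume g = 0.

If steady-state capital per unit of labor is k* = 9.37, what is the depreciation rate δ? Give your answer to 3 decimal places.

Steady state requires s·f(k) = (n + δ)·k, i.e. s·k^α = (n + δ)·k.
So s / (n + δ) = (k*)^(1−α) = 9.37^0.56 = 3.5009.
Therefore n + δ = s / 3.5009 = 0.42 / 3.5009 = 0.1200, so δ = 0.1200 − 0.015 = 0.1050.

δ ≈ 0.105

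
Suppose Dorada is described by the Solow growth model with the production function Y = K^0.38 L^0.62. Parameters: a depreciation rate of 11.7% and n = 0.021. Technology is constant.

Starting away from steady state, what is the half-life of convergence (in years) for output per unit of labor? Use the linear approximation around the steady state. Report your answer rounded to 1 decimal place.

half-life ≈ 8.1 years

Near the steady state the convergence rate is λ = (1 − α)(n + δ).
λ = (1 − 0.38) × 0.138 = 0.62 × 0.138 = 0.08556
Half-life = ln 2 / λ = 0.6931 / 0.08556 ≈ 8.10 years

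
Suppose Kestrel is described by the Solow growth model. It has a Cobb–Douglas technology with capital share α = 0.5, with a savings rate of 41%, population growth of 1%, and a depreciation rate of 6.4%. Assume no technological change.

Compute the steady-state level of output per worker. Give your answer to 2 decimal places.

In steady state, investment equals break-even investment: s·k^α = (n + δ)·k.
Rearranging, k^(1−α) = s / (n + δ).
k^0.5 = 0.41 / (0.010 + 0.064) = 0.41 / 0.074 = 5.5405
k* = 5.5405^(1/0.5) ≈ 30.6971
y* = (k*)^α = 30.6971^0.5 ≈ 5.5405

y* ≈ 5.54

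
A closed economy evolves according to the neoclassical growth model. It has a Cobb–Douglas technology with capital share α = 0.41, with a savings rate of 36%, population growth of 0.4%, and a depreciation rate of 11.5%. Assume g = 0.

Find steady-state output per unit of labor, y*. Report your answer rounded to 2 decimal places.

y* = 2.16

At the steady state, Δk = 0, so s·k^α = (n + δ)·k.
Dividing both sides by k: k^(1−α) = s / (n + δ).
k^0.59 = 0.36 / (0.004 + 0.115) = 0.36 / 0.119 = 3.0252
k* = 3.0252^(1/0.59) ≈ 6.5289
y* = (k*)^α = 6.5289^0.41 ≈ 2.1582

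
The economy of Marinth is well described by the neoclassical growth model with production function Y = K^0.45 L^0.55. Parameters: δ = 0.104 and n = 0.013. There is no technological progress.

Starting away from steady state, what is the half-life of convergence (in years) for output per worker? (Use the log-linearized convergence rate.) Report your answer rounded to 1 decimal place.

Near the steady state the convergence rate is λ = (1 − α)(n + δ).
λ = (1 − 0.45) × 0.117 = 0.55 × 0.117 = 0.06435
Half-life = ln 2 / λ = 0.6931 / 0.06435 ≈ 10.77 years

half-life ≈ 10.8 years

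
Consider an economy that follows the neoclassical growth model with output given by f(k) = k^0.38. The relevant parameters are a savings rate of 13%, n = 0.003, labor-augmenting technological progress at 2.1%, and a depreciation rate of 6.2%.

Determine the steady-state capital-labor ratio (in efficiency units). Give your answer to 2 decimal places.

In steady state, investment equals break-even investment: s·k^α = (n + g + δ)·k.
Rearranging, k^(1−α) = s / (n + g + δ).
k^0.62 = 0.13 / (0.003 + 0.021 + 0.062) = 0.13 / 0.086 = 1.5116
k* = 1.5116^(1/0.62) ≈ 1.9472

k* = 1.95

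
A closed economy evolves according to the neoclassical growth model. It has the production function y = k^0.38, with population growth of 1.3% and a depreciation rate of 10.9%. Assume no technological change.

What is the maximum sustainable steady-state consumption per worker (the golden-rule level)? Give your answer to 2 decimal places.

At the golden rule, f'(k) = n + δ, so α·k^(α−1) = n + δ and k_gold = (α/(n + δ))^(1/(1−α)).
k_gold = (0.38/0.122)^(1/0.62) = 3.1148^1.6129 ≈ 6.2496
c_gold = f(k_gold) − (n + δ)·k_gold = 2.0064 − 0.122×6.2496 ≈ 1.2439

c_gold ≈ 1.24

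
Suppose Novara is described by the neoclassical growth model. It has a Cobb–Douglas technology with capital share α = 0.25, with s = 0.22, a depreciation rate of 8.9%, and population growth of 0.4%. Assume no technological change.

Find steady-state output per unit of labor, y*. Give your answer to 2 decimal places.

y* ≈ 1.33

In steady state, investment equals break-even investment: s·k^α = (n + δ)·k.
Rearranging, k^(1−α) = s / (n + δ).
k^0.75 = 0.22 / (0.004 + 0.089) = 0.22 / 0.093 = 2.3656
k* = 2.3656^(1/0.75) ≈ 3.1520
y* = (k*)^α = 3.1520^0.25 ≈ 1.3324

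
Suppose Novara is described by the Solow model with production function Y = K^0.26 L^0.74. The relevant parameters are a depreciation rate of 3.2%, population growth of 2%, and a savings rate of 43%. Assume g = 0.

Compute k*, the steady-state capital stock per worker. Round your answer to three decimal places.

In steady state, investment equals break-even investment: s·k^α = (n + δ)·k.
Rearranging, k^(1−α) = s / (n + δ).
k^0.74 = 0.43 / (0.020 + 0.032) = 0.43 / 0.052 = 8.2692
k* = 8.2692^(1/0.74) ≈ 17.3706

k* = 17.371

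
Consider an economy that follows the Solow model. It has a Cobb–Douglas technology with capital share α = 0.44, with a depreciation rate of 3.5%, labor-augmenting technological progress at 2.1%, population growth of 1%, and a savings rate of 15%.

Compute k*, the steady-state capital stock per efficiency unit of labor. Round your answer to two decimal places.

k* = 4.33

In steady state, investment equals break-even investment: s·k^α = (n + g + δ)·k.
Dividing both sides by k: k^(1−α) = s / (n + g + δ).
k^0.56 = 0.15 / (0.010 + 0.021 + 0.035) = 0.15 / 0.066 = 2.2727
k* = 2.2727^(1/0.56) ≈ 4.3319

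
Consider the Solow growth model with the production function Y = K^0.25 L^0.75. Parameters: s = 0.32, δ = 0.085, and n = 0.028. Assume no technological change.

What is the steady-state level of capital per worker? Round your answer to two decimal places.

k* = 4.01

In steady state, investment equals break-even investment: s·k^α = (n + δ)·k.
Dividing both sides by k: k^(1−α) = s / (n + δ).
k^0.75 = 0.32 / (0.028 + 0.085) = 0.32 / 0.113 = 2.8319
k* = 2.8319^(1/0.75) ≈ 4.0065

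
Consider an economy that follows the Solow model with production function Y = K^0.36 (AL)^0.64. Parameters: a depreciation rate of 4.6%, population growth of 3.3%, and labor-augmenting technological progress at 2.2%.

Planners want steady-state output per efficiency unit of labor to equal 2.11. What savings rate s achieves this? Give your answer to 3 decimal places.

s ≈ 0.381

In steady state, investment equals break-even investment: s·k^α = (n + g + δ)·k.
Since y* = [s/(n + g + δ)]^(α/(1−α)), we have s/(n + g + δ) = (y*)^((1−α)/α) = 2.11^1.7778 = 3.7715.
Therefore s = 3.7715 × (n + g + δ) = 3.7715 × 0.101 = 0.3809.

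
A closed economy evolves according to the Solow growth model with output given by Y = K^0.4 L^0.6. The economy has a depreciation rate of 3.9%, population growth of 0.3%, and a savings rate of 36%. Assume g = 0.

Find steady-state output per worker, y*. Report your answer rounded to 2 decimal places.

y* ≈ 4.19

In steady state, investment equals break-even investment: s·k^α = (n + δ)·k.
Dividing both sides by k: k^(1−α) = s / (n + δ).
k^0.6 = 0.36 / (0.003 + 0.039) = 0.36 / 0.042 = 8.5714
k* = 8.5714^(1/0.6) ≈ 35.8993
y* = (k*)^α = 35.8993^0.4 ≈ 4.1883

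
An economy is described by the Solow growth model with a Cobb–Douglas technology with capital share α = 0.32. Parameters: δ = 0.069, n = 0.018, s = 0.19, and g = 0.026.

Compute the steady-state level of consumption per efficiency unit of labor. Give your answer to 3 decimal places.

In steady state, investment equals break-even investment: s·k^α = (n + g + δ)·k.
Dividing both sides by k: k^(1−α) = s / (n + g + δ).
k^0.68 = 0.19 / (0.018 + 0.026 + 0.069) = 0.19 / 0.113 = 1.6814
k* = 1.6814^(1/0.68) ≈ 2.1472
y* = (k*)^α = 2.1472^0.32 ≈ 1.2770
c* = (1 − s)·y* = (1 − 0.19) × 1.2770 ≈ 1.0344

c* ≈ 1.034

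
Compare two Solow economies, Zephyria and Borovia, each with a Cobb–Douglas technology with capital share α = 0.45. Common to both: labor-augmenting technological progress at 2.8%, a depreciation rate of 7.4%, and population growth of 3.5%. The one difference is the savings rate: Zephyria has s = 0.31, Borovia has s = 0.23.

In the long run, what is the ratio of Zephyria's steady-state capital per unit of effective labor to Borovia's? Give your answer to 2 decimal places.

Steady-state k* = [s/(n + g + δ)]^(1/(1−α)), so the ratio is [ (s_Z/(n + g + δ)_Z) / (s_B/(n + g + δ)_B) ]^1.8182.
s_Z/(n + g + δ)_Z = 0.31/0.137 = 2.2628; s_B/(n + g + δ)_B = 0.23/0.137 = 1.6788.
Ratio = (2.2628/1.6788)^1.8182 = 1.3479^1.8182 ≈ 1.7209

ratio ≈ 1.72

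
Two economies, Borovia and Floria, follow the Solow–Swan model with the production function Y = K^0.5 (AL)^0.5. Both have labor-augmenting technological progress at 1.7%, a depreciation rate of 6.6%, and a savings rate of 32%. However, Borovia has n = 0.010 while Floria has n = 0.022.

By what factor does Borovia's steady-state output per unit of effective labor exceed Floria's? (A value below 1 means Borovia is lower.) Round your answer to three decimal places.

ratio ≈ 1.129

Steady-state y* = [s/(n + g + δ)]^(α/(1−α)), so the ratio is [ (s_B/(n + g + δ)_B) / (s_F/(n + g + δ)_F) ]^1.
s_B/(n + g + δ)_B = 0.32/0.093 = 3.4409; s_F/(n + g + δ)_F = 0.32/0.105 = 3.0476.
Ratio = (3.4409/3.0476)^1 = 1.1291^1 ≈ 1.1291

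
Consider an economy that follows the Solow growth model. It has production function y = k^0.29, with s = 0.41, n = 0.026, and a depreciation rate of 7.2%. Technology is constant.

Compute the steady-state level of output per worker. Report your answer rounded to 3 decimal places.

y* ≈ 1.794

At the steady state, Δk = 0, so s·k^α = (n + δ)·k.
Dividing both sides by k: k^(1−α) = s / (n + δ).
k^0.71 = 0.41 / (0.026 + 0.072) = 0.41 / 0.098 = 4.1837
k* = 4.1837^(1/0.71) ≈ 7.5065
y* = (k*)^α = 7.5065^0.29 ≈ 1.7942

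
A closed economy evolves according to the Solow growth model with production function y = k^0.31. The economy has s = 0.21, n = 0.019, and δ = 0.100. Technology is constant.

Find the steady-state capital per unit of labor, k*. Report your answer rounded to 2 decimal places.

k* ≈ 2.28

In steady state, investment equals break-even investment: s·k^α = (n + δ)·k.
Dividing both sides by k: k^(1−α) = s / (n + δ).
k^0.69 = 0.21 / (0.019 + 0.100) = 0.21 / 0.119 = 1.7647
k* = 1.7647^(1/0.69) ≈ 2.2777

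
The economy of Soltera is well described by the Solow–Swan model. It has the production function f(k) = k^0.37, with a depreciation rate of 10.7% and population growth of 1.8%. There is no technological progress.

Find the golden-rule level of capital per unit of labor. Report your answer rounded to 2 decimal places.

k_gold ≈ 5.60

The golden rule sets f'(k) = n + δ, i.e. α·k^(α−1) = n + δ.
So k^(1−α) = α / (n + δ) = 0.37 / 0.125 = 2.9600.
k_gold = 2.9600^(1/0.63) ≈ 5.5986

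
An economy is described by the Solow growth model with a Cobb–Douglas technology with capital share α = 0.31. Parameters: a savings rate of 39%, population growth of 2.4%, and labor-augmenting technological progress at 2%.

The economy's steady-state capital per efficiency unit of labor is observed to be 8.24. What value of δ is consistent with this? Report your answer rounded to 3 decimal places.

δ ≈ 0.047

At the steady state, Δk = 0, so s·k^α = (n + g + δ)·k.
So s / (n + g + δ) = (k*)^(1−α) = 8.24^0.69 = 4.2854.
Therefore n + g + δ = s / 4.2854 = 0.39 / 4.2854 = 0.0910, so δ = 0.0910 − 0.044 = 0.0470.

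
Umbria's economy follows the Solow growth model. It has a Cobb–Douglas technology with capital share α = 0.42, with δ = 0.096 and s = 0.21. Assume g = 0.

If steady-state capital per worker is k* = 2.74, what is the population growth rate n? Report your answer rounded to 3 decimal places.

n ≈ 0.021

Steady state requires s·f(k) = (n + δ)·k, i.e. s·k^α = (n + δ)·k.
So s / (n + δ) = (k*)^(1−α) = 2.74^0.58 = 1.7943.
Therefore n + δ = s / 1.7943 = 0.21 / 1.7943 = 0.1170, so n = 0.1170 − 0.096 = 0.0210.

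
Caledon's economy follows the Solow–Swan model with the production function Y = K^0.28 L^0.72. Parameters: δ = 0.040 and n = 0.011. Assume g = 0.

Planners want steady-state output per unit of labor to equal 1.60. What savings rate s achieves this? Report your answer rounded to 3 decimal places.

In steady state, investment equals break-even investment: s·k^α = (n + δ)·k.
Since y* = [s/(n + δ)]^(α/(1−α)), we have s/(n + δ) = (y*)^((1−α)/α) = 1.60^2.5714 = 3.3487.
Therefore s = 3.3487 × (n + δ) = 3.3487 × 0.051 = 0.1708.

s ≈ 0.171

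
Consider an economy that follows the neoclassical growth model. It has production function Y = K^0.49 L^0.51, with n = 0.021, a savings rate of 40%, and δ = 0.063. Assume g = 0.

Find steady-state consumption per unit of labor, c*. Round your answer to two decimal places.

c* = 2.69

Steady state requires s·f(k) = (n + δ)·k, i.e. s·k^α = (n + δ)·k.
Dividing both sides by k: k^(1−α) = s / (n + δ).
k^0.51 = 0.40 / (0.021 + 0.063) = 0.40 / 0.084 = 4.7619
k* = 4.7619^(1/0.51) ≈ 21.3295
y* = (k*)^α = 21.3295^0.49 ≈ 4.4792
c* = (1 − s)·y* = (1 − 0.40) × 4.4792 ≈ 2.6875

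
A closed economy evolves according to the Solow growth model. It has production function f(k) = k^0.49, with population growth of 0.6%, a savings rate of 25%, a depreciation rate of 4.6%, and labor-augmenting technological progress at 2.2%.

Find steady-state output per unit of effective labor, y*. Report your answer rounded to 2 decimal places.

Steady state requires s·f(k) = (n + g + δ)·k, i.e. s·k^α = (n + g + δ)·k.
Rearranging, k^(1−α) = s / (n + g + δ).
k^0.51 = 0.25 / (0.006 + 0.022 + 0.046) = 0.25 / 0.074 = 3.3784
k* = 3.3784^(1/0.51) ≈ 10.8815
y* = (k*)^α = 10.8815^0.49 ≈ 3.2209

y* = 3.22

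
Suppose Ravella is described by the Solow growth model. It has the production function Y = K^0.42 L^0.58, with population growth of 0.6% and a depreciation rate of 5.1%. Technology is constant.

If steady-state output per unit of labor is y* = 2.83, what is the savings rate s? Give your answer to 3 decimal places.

s ≈ 0.240

In steady state, investment equals break-even investment: s·k^α = (n + δ)·k.
Since y* = [s/(n + δ)]^(α/(1−α)), we have s/(n + δ) = (y*)^((1−α)/α) = 2.83^1.381 = 4.2065.
Therefore s = 4.2065 × (n + δ) = 4.2065 × 0.057 = 0.2398.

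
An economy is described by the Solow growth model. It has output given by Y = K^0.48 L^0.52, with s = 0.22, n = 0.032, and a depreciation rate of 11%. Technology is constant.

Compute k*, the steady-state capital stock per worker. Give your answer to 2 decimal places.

At the steady state, Δk = 0, so s·k^α = (n + δ)·k.
Dividing both sides by k: k^(1−α) = s / (n + δ).
k^0.52 = 0.22 / (0.032 + 0.110) = 0.22 / 0.142 = 1.5493
k* = 1.5493^(1/0.52) ≈ 2.3208

k* = 2.32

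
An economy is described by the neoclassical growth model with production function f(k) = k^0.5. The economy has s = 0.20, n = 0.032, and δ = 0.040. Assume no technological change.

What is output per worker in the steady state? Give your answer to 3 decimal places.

In steady state, investment equals break-even investment: s·k^α = (n + δ)·k.
Dividing both sides by k: k^(1−α) = s / (n + δ).
k^0.5 = 0.20 / (0.032 + 0.040) = 0.20 / 0.072 = 2.7778
k* = 2.7778^(1/0.5) ≈ 7.7162
y* = (k*)^α = 7.7162^0.5 ≈ 2.7778

y* ≈ 2.778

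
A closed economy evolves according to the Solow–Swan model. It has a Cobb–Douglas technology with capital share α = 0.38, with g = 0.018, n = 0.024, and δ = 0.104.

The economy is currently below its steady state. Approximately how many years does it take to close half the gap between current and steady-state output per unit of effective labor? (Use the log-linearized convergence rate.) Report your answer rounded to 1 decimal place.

t_½ ≈ 7.7 years

Near the steady state the convergence rate is λ = (1 − α)(n + g + δ).
λ = (1 − 0.38) × 0.146 = 0.62 × 0.146 = 0.09052
Half-life = ln 2 / λ = 0.6931 / 0.09052 ≈ 7.66 years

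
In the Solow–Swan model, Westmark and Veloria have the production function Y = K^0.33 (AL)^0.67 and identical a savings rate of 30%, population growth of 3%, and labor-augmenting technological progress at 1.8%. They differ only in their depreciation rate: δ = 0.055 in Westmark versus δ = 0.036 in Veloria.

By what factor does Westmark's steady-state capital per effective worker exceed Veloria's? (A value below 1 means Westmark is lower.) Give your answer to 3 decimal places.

k*_W / k*_V ≈ 0.738

Steady-state k* = [s/(n + g + δ)]^(1/(1−α)), so the ratio is [ (s_W/(n + g + δ)_W) / (s_V/(n + g + δ)_V) ]^1.4925.
s_W/(n + g + δ)_W = 0.30/0.103 = 2.9126; s_V/(n + g + δ)_V = 0.30/0.084 = 3.5714.
Ratio = (2.9126/3.5714)^1.4925 = 0.8155^1.4925 ≈ 0.7376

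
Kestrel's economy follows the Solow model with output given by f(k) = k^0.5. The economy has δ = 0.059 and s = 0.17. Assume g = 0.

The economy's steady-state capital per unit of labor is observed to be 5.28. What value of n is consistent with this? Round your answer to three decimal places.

n ≈ 0.015

At the steady state, Δk = 0, so s·k^α = (n + δ)·k.
So s / (n + δ) = (k*)^(1−α) = 5.28^0.5 = 2.2978.
Therefore n + δ = s / 2.2978 = 0.17 / 2.2978 = 0.0740, so n = 0.0740 − 0.059 = 0.0150.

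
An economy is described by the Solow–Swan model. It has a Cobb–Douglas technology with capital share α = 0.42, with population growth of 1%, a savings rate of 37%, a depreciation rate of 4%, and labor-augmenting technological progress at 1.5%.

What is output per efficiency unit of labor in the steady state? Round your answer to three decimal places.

y* = 3.523

Steady state requires s·f(k) = (n + g + δ)·k, i.e. s·k^α = (n + g + δ)·k.
Dividing both sides by k: k^(1−α) = s / (n + g + δ).
k^0.58 = 0.37 / (0.010 + 0.015 + 0.040) = 0.37 / 0.065 = 5.6923
k* = 5.6923^(1/0.58) ≈ 20.0549
y* = (k*)^α = 20.0549^0.42 ≈ 3.5232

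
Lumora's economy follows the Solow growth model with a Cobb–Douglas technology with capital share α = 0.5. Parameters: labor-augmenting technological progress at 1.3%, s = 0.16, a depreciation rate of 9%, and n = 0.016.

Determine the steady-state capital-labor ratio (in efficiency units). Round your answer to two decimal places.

k* ≈ 1.81

Steady state requires s·f(k) = (n + g + δ)·k, i.e. s·k^α = (n + g + δ)·k.
Rearranging, k^(1−α) = s / (n + g + δ).
k^0.5 = 0.16 / (0.016 + 0.013 + 0.090) = 0.16 / 0.119 = 1.3445
k* = 1.3445^(1/0.5) ≈ 1.8077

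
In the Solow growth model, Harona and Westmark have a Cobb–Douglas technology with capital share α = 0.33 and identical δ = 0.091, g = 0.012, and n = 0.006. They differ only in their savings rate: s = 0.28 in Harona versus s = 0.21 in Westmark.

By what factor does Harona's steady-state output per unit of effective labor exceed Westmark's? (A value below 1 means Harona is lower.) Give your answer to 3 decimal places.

y*_H / y*_W ≈ 1.152

Steady-state y* = [s/(n + g + δ)]^(α/(1−α)), so the ratio is [ (s_H/(n + g + δ)_H) / (s_W/(n + g + δ)_W) ]^0.4925.
s_H/(n + g + δ)_H = 0.28/0.109 = 2.5688; s_W/(n + g + δ)_W = 0.21/0.109 = 1.9266.
Ratio = (2.5688/1.9266)^0.4925 = 1.3333^0.4925 ≈ 1.1522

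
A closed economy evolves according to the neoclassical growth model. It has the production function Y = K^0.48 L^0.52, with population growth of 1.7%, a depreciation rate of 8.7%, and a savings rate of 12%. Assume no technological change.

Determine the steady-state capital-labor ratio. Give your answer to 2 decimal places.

Steady state requires s·f(k) = (n + δ)·k, i.e. s·k^α = (n + δ)·k.
Rearranging, k^(1−α) = s / (n + δ).
k^0.52 = 0.12 / (0.017 + 0.087) = 0.12 / 0.104 = 1.1538
k* = 1.1538^(1/0.52) ≈ 1.3167

k* = 1.32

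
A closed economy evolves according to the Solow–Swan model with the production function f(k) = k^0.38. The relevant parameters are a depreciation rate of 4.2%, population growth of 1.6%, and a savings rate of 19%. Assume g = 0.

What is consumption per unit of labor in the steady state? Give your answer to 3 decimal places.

c* = 1.676

In steady state, investment equals break-even investment: s·k^α = (n + δ)·k.
Dividing both sides by k: k^(1−α) = s / (n + δ).
k^0.62 = 0.19 / (0.016 + 0.042) = 0.19 / 0.058 = 3.2759
k* = 3.2759^(1/0.62) ≈ 6.7792
y* = (k*)^α = 6.7792^0.38 ≈ 2.0694
c* = (1 − s)·y* = (1 − 0.19) × 2.0694 ≈ 1.6762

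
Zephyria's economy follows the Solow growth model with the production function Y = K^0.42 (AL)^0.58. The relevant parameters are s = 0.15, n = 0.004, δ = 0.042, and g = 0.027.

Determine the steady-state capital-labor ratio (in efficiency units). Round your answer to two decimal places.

k* ≈ 3.46

At the steady state, Δk = 0, so s·k^α = (n + g + δ)·k.
Rearranging, k^(1−α) = s / (n + g + δ).
k^0.58 = 0.15 / (0.004 + 0.027 + 0.042) = 0.15 / 0.073 = 2.0548
k* = 2.0548^(1/0.58) ≈ 3.4614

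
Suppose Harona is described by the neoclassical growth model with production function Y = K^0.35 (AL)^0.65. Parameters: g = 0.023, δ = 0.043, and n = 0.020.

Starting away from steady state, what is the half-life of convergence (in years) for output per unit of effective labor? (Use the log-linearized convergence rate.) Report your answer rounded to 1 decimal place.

Near the steady state the convergence rate is λ = (1 − α)(n + g + δ).
λ = (1 − 0.35) × 0.086 = 0.65 × 0.086 = 0.0559
Half-life = ln 2 / λ = 0.6931 / 0.0559 ≈ 12.40 years

about 12.4 years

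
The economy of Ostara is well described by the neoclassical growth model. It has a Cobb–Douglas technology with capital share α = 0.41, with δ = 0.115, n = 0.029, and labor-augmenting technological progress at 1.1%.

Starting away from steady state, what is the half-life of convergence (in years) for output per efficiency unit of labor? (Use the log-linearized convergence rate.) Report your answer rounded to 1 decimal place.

Near the steady state the convergence rate is λ = (1 − α)(n + g + δ).
λ = (1 − 0.41) × 0.155 = 0.59 × 0.155 = 0.09145
Half-life = ln 2 / λ = 0.6931 / 0.09145 ≈ 7.58 years

about 7.6 years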